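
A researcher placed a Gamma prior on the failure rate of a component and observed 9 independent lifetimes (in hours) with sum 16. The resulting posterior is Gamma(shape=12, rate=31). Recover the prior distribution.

Gamma–exponential conjugacy: posterior shape = α + n, posterior rate = β + Σtᵢ.
So α = 12 − 9 = 3 and β = 31 − 16 = 15.

Gamma(shape=3, rate=15)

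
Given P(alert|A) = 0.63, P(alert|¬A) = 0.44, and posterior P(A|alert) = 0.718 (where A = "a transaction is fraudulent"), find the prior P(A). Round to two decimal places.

Bayes' rule in odds form gives O(A|E) = O(A)·[P(E|A)/P(E|¬A)], hence O(A) = O(A|E)/LR.
Posterior odds = 0.718/(1−0.718) = 2.5461. LR = 0.63/0.44 = 1.4318.
Prior odds = 2.5461/1.4318 = 1.7783, so P(A) = 1.7783/(1+1.7783) ≈ 0.64.

P(A) = 0.64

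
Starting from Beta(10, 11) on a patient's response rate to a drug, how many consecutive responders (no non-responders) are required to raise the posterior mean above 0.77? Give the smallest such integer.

k = 27

After k responders and 0 non-responders the posterior is Beta(10+k, 11), with mean (10+k)/(10+11+k).
Set (10+k)/(21+k) > 0.77 and solve: k > (0.77·21 − 10)/(1 − 0.77) = 26.826.
The smallest integer exceeding 26.826 is 27, and checking k=27: (37)/(48) = 0.7708 > 0.77.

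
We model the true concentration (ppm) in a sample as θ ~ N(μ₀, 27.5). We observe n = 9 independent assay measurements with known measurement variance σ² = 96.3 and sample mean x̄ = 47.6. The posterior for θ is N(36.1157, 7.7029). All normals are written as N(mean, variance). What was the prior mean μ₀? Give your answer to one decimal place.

μ₀ = 6.6

With known observation variance, the Normal–Normal posterior has precision τ_n = τ₀ + n/σ² and mean μ_n = (τ₀μ₀ + (n/σ²)x̄)/τ_n.
Here τ₀ = 1/27.5 = 0.036364 and τ_data = 9/96.3 = 0.093458, so τ_n = 0.129822.
Rearranging for μ₀: μ₀ = (μ_n·τ_n − τ_data·x̄)/τ₀ = (36.1157·0.129822 − 0.093458·47.6) / 0.036364 = 0.240012/0.036364 ≈ 6.6.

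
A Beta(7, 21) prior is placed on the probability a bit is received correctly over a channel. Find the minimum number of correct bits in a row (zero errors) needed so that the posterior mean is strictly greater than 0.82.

k = 89

After k correct bits and 0 errors the posterior is Beta(7+k, 21), with mean (7+k)/(7+21+k).
Set (7+k)/(28+k) > 0.82 and solve: k > (0.82·28 − 7)/(1 − 0.82) = 88.667.
The smallest integer exceeding 88.667 is 89, and checking k=89: (96)/(117) = 0.8205 > 0.82.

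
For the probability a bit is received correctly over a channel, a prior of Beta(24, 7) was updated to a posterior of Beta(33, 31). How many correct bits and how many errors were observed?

9 correct bits and 24 errors

A Beta(α, β) prior with s successes and f failures in binomial data gives a Beta(α+s, β+f) posterior.
Match parameters: s=33−24=9, f=31−7=24.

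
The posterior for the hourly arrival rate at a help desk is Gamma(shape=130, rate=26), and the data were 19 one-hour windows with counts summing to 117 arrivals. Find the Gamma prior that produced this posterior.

A Gamma(α, β) prior (rate parametrization) on a Poisson rate with n observations summing to S gives posterior Gamma(α+S, β+n).
So α = 130 − 117 = 13 and β = 26 − 19 = 7.

Gamma(shape=13, rate=7)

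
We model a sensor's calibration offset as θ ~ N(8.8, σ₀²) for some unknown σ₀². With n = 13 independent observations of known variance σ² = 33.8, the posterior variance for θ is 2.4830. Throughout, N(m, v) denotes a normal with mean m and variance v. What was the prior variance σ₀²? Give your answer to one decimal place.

For the Normal–Normal model with known σ², precisions add: τ_n = τ₀ + n/σ².
So 1/σ₀² = 1/2.4830 − 13/33.8 = 0.402739 − 0.384615 = 0.018124.
Hence σ₀² = 1/0.018124 ≈ 55.2.

σ₀² = 55.2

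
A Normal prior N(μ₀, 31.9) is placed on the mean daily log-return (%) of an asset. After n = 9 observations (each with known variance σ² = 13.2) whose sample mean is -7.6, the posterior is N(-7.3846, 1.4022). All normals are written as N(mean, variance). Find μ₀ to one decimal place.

With known observation variance, the Normal–Normal posterior has precision τ_n = τ₀ + n/σ² and mean μ_n = (τ₀μ₀ + (n/σ²)x̄)/τ_n.
Here τ₀ = 1/31.9 = 0.031348 and τ_data = 9/13.2 = 0.681818, so τ_n = 0.713166.
Rearranging for μ₀: μ₀ = (μ_n·τ_n − τ_data·x̄)/τ₀ = (-7.3846·0.713166 − 0.681818·-7.6) / 0.031348 = -0.084629/0.031348 ≈ -2.7.

μ₀ = -2.7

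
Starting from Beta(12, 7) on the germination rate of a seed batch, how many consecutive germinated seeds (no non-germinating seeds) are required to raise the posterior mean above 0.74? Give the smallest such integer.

k = 8

After k germinated seeds and 0 non-germinating seeds the posterior is Beta(12+k, 7), with mean (12+k)/(12+7+k).
Set (12+k)/(19+k) > 0.74 and solve: k > (0.74·19 − 12)/(1 − 0.74) = 7.923.
The smallest integer exceeding 7.923 is 8, and checking k=8: (20)/(27) = 0.7407 > 0.74.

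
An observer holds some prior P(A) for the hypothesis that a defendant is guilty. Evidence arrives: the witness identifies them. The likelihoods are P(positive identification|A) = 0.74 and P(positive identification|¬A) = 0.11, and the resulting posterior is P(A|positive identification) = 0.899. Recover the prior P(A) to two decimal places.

In odds form, posterior odds = prior odds × likelihood ratio, so prior odds = posterior odds ÷ LR.
Posterior odds = 0.899/(1−0.899) = 8.9010. LR = 0.74/0.11 = 6.7273.
Prior odds = 8.9010/6.7273 = 1.3231, so P(A) = 1.3231/(1+1.3231) ≈ 0.57.

P(A) = 0.57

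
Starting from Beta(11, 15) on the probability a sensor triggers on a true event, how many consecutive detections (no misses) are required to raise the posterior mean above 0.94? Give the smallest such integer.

k = 225

After k detections and 0 misses the posterior is Beta(11+k, 15), with mean (11+k)/(11+15+k).
Set (11+k)/(26+k) > 0.94 and solve: k > (0.94·26 − 11)/(1 − 0.94) = 224.000.
The smallest integer exceeding 224.000 is 225, and checking k=225: (236)/(251) = 0.9402 > 0.94.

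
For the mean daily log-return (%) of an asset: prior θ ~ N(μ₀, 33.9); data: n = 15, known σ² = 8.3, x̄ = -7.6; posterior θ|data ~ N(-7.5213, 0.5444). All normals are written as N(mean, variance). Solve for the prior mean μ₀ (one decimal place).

μ₀ = -2.7

The posterior mean is a precision-weighted average: μ_n = (τ₀μ₀ + τ_data·x̄)/(τ₀+τ_data), with τ₀=1/σ₀² and τ_data=n/σ².
Here τ₀ = 1/33.9 = 0.029499 and τ_data = 15/8.3 = 1.807229, so τ_n = 1.836728.
Rearranging for μ₀: μ₀ = (μ_n·τ_n − τ_data·x̄)/τ₀ = (-7.5213·1.836728 − 1.807229·-7.6) / 0.029499 = -0.079642/0.029499 ≈ -2.7.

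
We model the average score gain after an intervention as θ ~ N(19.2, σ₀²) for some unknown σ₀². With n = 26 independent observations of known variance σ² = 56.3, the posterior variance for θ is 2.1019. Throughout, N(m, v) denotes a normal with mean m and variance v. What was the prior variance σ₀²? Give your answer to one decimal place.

σ₀² = 71.7

For the Normal–Normal model with known σ², precisions add: τ_n = τ₀ + n/σ².
So 1/σ₀² = 1/2.1019 − 26/56.3 = 0.475760 − 0.461812 = 0.013948.
Hence σ₀² = 1/0.013948 ≈ 71.7.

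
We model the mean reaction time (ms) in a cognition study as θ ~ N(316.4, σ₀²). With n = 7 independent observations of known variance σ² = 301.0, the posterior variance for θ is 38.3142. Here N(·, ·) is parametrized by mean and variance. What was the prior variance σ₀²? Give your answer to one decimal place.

σ₀² = 351.6

Posterior precision equals prior precision plus data precision: 1/σ_n² = 1/σ₀² + n/σ².
So 1/σ₀² = 1/38.3142 − 7/301.0 = 0.026100 − 0.023256 = 0.002844.
Hence σ₀² = 1/0.002844 ≈ 351.6.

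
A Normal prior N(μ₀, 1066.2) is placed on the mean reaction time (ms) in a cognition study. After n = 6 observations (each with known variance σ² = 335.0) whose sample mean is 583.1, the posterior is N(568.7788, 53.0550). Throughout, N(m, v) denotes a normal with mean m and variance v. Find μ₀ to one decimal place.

The posterior mean is a precision-weighted average: μ_n = (τ₀μ₀ + τ_data·x̄)/(τ₀+τ_data), with τ₀=1/σ₀² and τ_data=n/σ².
Here τ₀ = 1/1066.2 = 0.000938 and τ_data = 6/335.0 = 0.017910, so τ_n = 0.018848.
Rearranging for μ₀: μ₀ = (μ_n·τ_n − τ_data·x̄)/τ₀ = (568.7788·0.018848 − 0.017910·583.1) / 0.000938 = 0.277022/0.000938 ≈ 295.3.

μ₀ = 295.3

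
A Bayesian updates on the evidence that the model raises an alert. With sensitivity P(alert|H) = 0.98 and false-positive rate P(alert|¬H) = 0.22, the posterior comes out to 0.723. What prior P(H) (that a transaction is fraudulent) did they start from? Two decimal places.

Bayes' rule in odds form gives O(H|E) = O(H)·[P(E|H)/P(E|¬H)], hence O(H) = O(H|E)/LR.
Posterior odds = 0.723/(1−0.723) = 2.6101. LR = 0.98/0.22 = 4.4545.
Prior odds = 2.6101/4.4545 = 0.5859, so P(H) = 0.5859/(1+0.5859) ≈ 0.37.

P(H) = 0.37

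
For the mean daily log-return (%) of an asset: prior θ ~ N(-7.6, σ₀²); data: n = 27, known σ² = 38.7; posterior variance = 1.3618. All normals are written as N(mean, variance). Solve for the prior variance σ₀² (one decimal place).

σ₀² = 27.3

Posterior precision equals prior precision plus data precision: 1/σ_n² = 1/σ₀² + n/σ².
So 1/σ₀² = 1/1.3618 − 27/38.7 = 0.734322 − 0.697674 = 0.036648.
Hence σ₀² = 1/0.036648 ≈ 27.3.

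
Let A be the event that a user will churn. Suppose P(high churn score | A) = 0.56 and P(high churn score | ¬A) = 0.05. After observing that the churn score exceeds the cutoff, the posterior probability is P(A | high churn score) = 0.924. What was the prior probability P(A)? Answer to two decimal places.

P(A) = 0.52

Bayes' rule in odds form gives O(A|E) = O(A)·[P(E|A)/P(E|¬A)], hence O(A) = O(A|E)/LR.
Posterior odds = 0.924/(1−0.924) = 12.1579. LR = 0.56/0.05 = 11.2000.
Prior odds = 12.1579/11.2000 = 1.0855, so P(A) = 1.0855/(1+1.0855) ≈ 0.52.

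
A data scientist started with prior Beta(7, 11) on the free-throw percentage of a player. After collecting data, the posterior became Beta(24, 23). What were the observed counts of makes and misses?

17 makes and 12 misses

Beta is conjugate to the binomial likelihood: posterior = Beta(a+s, b+f).
Match parameters: s=24−7=17, f=23−11=12.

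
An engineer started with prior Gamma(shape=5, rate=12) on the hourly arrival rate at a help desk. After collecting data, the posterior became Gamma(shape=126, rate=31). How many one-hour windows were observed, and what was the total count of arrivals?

Gamma–Poisson conjugacy: posterior shape = α + Σxᵢ, posterior rate = β + n.
Matching: Σxᵢ = 126 − 5 = 121 and n = 31 − 12 = 19.

n = 19 one-hour windows with total 121 arrivals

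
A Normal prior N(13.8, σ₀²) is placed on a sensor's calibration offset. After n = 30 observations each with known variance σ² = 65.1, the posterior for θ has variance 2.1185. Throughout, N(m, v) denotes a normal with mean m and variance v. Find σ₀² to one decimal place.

For the Normal–Normal model with known σ², precisions add: τ_n = τ₀ + n/σ².
So 1/σ₀² = 1/2.1185 − 30/65.1 = 0.472032 − 0.460829 = 0.011203.
Hence σ₀² = 1/0.011203 ≈ 89.3.

σ₀² = 89.3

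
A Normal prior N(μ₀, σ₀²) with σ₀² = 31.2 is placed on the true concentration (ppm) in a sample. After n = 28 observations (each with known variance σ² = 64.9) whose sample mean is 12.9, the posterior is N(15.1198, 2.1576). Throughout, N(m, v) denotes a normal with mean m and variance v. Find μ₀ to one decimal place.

μ₀ = 45.0

The posterior mean is a precision-weighted average: μ_n = (τ₀μ₀ + τ_data·x̄)/(τ₀+τ_data), with τ₀=1/σ₀² and τ_data=n/σ².
Here τ₀ = 1/31.2 = 0.032051 and τ_data = 28/64.9 = 0.431433, so τ_n = 0.463484.
Rearranging for μ₀: μ₀ = (μ_n·τ_n − τ_data·x̄)/τ₀ = (15.1198·0.463484 − 0.431433·12.9) / 0.032051 = 1.442300/0.032051 ≈ 45.0.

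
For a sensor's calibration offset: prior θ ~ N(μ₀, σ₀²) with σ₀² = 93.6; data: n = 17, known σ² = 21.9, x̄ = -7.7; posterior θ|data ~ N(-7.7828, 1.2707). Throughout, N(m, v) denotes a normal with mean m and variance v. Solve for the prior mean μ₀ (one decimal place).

The posterior mean is a precision-weighted average: μ_n = (τ₀μ₀ + τ_data·x̄)/(τ₀+τ_data), with τ₀=1/σ₀² and τ_data=n/σ².
Here τ₀ = 1/93.6 = 0.010684 and τ_data = 17/21.9 = 0.776256, so τ_n = 0.786940.
Rearranging for μ₀: μ₀ = (μ_n·τ_n − τ_data·x̄)/τ₀ = (-7.7828·0.786940 − 0.776256·-7.7) / 0.010684 = -0.147425/0.010684 ≈ -13.8.

μ₀ = -13.8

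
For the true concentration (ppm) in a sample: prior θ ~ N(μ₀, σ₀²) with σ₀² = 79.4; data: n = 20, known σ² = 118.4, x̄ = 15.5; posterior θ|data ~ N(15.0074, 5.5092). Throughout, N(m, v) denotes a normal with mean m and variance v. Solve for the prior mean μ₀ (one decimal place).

μ₀ = 8.4

The posterior mean is a precision-weighted average: μ_n = (τ₀μ₀ + τ_data·x̄)/(τ₀+τ_data), with τ₀=1/σ₀² and τ_data=n/σ².
Here τ₀ = 1/79.4 = 0.012594 and τ_data = 20/118.4 = 0.168919, so τ_n = 0.181513.
Rearranging for μ₀: μ₀ = (μ_n·τ_n − τ_data·x̄)/τ₀ = (15.0074·0.181513 − 0.168919·15.5) / 0.012594 = 0.105794/0.012594 ≈ 8.4.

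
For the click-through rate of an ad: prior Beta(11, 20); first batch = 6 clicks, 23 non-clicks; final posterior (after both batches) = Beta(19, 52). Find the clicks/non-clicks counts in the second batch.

2 clicks and 9 non-clicks

Because Beta–binomial updating is additive in the counts, the combined data contributed (α_post−α_prior, β_post−β_prior) successes and failures.
Total across both batches: 19−11=8 clicks, 52−20=32 non-clicks.
Subtract the first batch: 8−6=2 clicks and 32−23=9 non-clicks.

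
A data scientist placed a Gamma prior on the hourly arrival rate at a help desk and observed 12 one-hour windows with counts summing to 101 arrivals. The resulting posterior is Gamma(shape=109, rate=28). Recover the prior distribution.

Gamma–Poisson conjugacy: posterior shape = α + Σxᵢ, posterior rate = β + n.
So α = 109 − 101 = 8 and β = 28 − 12 = 16.

Gamma(shape=8, rate=16)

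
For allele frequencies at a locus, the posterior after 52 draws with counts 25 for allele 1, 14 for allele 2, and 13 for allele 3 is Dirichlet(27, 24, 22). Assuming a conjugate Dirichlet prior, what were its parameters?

Dirichlet(2, 10, 9)

For a Dirichlet(α) prior with multinomial counts c, the posterior is Dirichlet(α + c) componentwise.
Subtract each count from the matching posterior parameter: 27−25=2, 24−14=10, 22−13=9.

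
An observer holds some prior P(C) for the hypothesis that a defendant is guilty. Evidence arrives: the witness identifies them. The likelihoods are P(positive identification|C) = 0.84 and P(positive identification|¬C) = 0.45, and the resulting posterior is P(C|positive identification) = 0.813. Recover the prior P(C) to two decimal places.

P(C) = 0.70

Bayes' rule in odds form gives O(C|E) = O(C)·[P(E|C)/P(E|¬C)], hence O(C) = O(C|E)/LR.
Posterior odds = 0.813/(1−0.813) = 4.3476. LR = 0.84/0.45 = 1.8667.
Prior odds = 4.3476/1.8667 = 2.3290, so P(C) = 2.3290/(1+2.3290) ≈ 0.70.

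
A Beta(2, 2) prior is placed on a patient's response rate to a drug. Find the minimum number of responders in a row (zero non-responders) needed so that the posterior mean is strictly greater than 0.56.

k = 1

After k responders and 0 non-responders the posterior is Beta(2+k, 2), with mean (2+k)/(2+2+k).
Set (2+k)/(4+k) > 0.56 and solve: k > (0.56·4 − 2)/(1 − 0.56) = 0.545.
The smallest integer exceeding 0.545 is 1, and checking k=1: (3)/(5) = 0.6000 > 0.56.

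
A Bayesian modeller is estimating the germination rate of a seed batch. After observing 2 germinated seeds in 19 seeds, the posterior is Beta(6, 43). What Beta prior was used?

Beta is conjugate to the binomial likelihood: posterior = Beta(α+s, β+f).
So α = 6 − 2 = 4 and β = 43 − 17 = 26.

Beta(4, 26)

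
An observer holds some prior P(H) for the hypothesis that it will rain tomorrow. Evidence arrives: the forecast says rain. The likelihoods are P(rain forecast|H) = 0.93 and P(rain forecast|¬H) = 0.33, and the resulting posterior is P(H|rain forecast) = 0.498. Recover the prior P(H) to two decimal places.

P(H) = 0.26

Bayes' rule in odds form gives O(H|E) = O(H)·[P(E|H)/P(E|¬H)], hence O(H) = O(H|E)/LR.
Posterior odds = 0.498/(1−0.498) = 0.9920. LR = 0.93/0.33 = 2.8182.
Prior odds = 0.9920/2.8182 = 0.3520, so P(H) = 0.3520/(1+0.3520) ≈ 0.26.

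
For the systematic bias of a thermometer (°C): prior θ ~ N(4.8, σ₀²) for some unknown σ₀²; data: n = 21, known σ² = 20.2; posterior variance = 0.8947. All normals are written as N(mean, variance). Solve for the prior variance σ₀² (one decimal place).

Posterior precision equals prior precision plus data precision: 1/σ_n² = 1/σ₀² + n/σ².
So 1/σ₀² = 1/0.8947 − 21/20.2 = 1.117693 − 1.039604 = 0.078089.
Hence σ₀² = 1/0.078089 ≈ 12.8.

σ₀² = 12.8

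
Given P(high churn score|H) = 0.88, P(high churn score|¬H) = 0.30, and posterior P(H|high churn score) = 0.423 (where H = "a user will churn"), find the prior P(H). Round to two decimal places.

P(H) = 0.20

In odds form, posterior odds = prior odds × likelihood ratio, so prior odds = posterior odds ÷ LR.
Posterior odds = 0.423/(1−0.423) = 0.7331. LR = 0.88/0.30 = 2.9333.
Prior odds = 0.7331/2.9333 = 0.2499, so P(H) = 0.2499/(1+0.2499) ≈ 0.20.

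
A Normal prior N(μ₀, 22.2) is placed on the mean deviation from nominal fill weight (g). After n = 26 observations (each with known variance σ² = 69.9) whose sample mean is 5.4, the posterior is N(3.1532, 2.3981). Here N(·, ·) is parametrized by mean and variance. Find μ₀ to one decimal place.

μ₀ = -15.4

The posterior mean is a precision-weighted average: μ_n = (τ₀μ₀ + τ_data·x̄)/(τ₀+τ_data), with τ₀=1/σ₀² and τ_data=n/σ².
Here τ₀ = 1/22.2 = 0.045045 and τ_data = 26/69.9 = 0.371960, so τ_n = 0.417005.
Rearranging for μ₀: μ₀ = (μ_n·τ_n − τ_data·x̄)/τ₀ = (3.1532·0.417005 − 0.371960·5.4) / 0.045045 = -0.693684/0.045045 ≈ -15.4.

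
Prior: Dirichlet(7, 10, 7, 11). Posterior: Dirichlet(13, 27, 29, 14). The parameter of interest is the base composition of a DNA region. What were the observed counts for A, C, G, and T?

For a Dirichlet(α) prior with multinomial counts c, the posterior is Dirichlet(α + c) componentwise.
Counts are posterior − prior componentwise: 13−7=6, 27−10=17, 29−7=22, 14−11=3.

counts (6, 17, 22, 3)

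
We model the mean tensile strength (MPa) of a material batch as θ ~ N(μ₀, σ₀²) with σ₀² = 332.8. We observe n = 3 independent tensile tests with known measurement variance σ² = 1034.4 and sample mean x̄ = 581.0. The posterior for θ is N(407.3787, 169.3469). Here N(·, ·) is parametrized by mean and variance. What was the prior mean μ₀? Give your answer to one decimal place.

μ₀ = 239.8

The posterior mean is a precision-weighted average: μ_n = (τ₀μ₀ + τ_data·x̄)/(τ₀+τ_data), with τ₀=1/σ₀² and τ_data=n/σ².
Here τ₀ = 1/332.8 = 0.003005 and τ_data = 3/1034.4 = 0.002900, so τ_n = 0.005905.
Rearranging for μ₀: μ₀ = (μ_n·τ_n − τ_data·x̄)/τ₀ = (407.3787·0.005905 − 0.002900·581.0) / 0.003005 = 0.720671/0.003005 ≈ 239.8.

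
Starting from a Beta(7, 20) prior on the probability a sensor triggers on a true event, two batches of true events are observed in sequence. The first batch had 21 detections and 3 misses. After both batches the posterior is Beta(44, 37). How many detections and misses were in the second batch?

16 detections and 14 misses

Because Beta–binomial updating is additive in the counts, the combined data contributed (α_post−α_prior, β_post−β_prior) successes and failures.
Total across both batches: 44−7=37 detections, 37−20=17 misses.
Subtract the first batch: 37−21=16 detections and 17−3=14 misses.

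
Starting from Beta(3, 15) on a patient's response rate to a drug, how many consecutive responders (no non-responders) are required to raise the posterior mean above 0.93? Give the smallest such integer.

After k responders and 0 non-responders the posterior is Beta(3+k, 15), with mean (3+k)/(3+15+k).
Set (3+k)/(18+k) > 0.93 and solve: k > (0.93·18 − 3)/(1 − 0.93) = 196.286.
The smallest integer exceeding 196.286 is 197.

k = 197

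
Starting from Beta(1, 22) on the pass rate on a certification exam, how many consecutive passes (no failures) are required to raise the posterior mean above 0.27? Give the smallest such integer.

After k passes and 0 failures the posterior is Beta(1+k, 22), with mean (1+k)/(1+22+k).
Set (1+k)/(23+k) > 0.27 and solve: k > (0.27·23 − 1)/(1 − 0.27) = 7.137.
The smallest integer exceeding 7.137 is 8, and checking k=8: (9)/(31) = 0.2903 > 0.27.

k = 8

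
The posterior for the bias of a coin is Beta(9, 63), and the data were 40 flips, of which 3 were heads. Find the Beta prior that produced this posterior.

Beta(6, 26)

A Beta(α, β) prior with s successes and f failures in binomial data gives a Beta(α+s, β+f) posterior.
Subtract the data counts: 9−3=6, 63−37=26.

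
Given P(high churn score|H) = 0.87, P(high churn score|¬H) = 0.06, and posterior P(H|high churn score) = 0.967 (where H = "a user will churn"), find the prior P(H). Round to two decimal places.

P(H) = 0.67

Bayes' rule in odds form gives O(H|E) = O(H)·[P(E|H)/P(E|¬H)], hence O(H) = O(H|E)/LR.
Posterior odds = 0.967/(1−0.967) = 29.3030. LR = 0.87/0.06 = 14.5000.
Prior odds = 29.3030/14.5000 = 2.0209, so P(H) = 2.0209/(1+2.0209) ≈ 0.67.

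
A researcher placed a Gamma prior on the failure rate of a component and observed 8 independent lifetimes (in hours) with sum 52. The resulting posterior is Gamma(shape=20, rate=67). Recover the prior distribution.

Gamma–exponential conjugacy: posterior shape = α + n, posterior rate = β + Σtᵢ.
So α = 20 − 8 = 12 and β = 67 − 52 = 15.

Gamma(shape=12, rate=15)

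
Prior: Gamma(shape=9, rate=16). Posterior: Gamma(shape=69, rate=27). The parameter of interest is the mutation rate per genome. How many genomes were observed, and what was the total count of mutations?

Gamma–Poisson conjugacy: posterior shape = α + Σxᵢ, posterior rate = β + n.
Matching: Σxᵢ = 69 − 9 = 60 and n = 27 − 16 = 11.

n = 11 genomes with total 60 mutations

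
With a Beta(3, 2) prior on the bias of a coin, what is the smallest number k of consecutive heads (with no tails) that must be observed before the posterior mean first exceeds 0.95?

After k heads and 0 tails the posterior is Beta(3+k, 2), with mean (3+k)/(3+2+k).
Set (3+k)/(5+k) > 0.95 and solve: k > (0.95·5 − 3)/(1 − 0.95) = 35.000.
The smallest integer exceeding 35.000 is 36.

k = 36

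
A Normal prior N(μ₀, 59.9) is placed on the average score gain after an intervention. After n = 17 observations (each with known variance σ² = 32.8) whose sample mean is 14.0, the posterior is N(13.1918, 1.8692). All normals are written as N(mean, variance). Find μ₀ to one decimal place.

With known observation variance, the Normal–Normal posterior has precision τ_n = τ₀ + n/σ² and mean μ_n = (τ₀μ₀ + (n/σ²)x̄)/τ_n.
Here τ₀ = 1/59.9 = 0.016694 and τ_data = 17/32.8 = 0.518293, so τ_n = 0.534987.
Rearranging for μ₀: μ₀ = (μ_n·τ_n − τ_data·x̄)/τ₀ = (13.1918·0.534987 − 0.518293·14.0) / 0.016694 = -0.198660/0.016694 ≈ -11.9.

μ₀ = -11.9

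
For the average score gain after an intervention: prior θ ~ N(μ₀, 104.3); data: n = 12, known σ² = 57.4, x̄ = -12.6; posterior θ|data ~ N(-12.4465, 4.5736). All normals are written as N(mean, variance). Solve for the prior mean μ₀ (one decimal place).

μ₀ = -9.1

The posterior mean is a precision-weighted average: μ_n = (τ₀μ₀ + τ_data·x̄)/(τ₀+τ_data), with τ₀=1/σ₀² and τ_data=n/σ².
Here τ₀ = 1/104.3 = 0.009588 and τ_data = 12/57.4 = 0.209059, so τ_n = 0.218647.
Rearranging for μ₀: μ₀ = (μ_n·τ_n − τ_data·x̄)/τ₀ = (-12.4465·0.218647 − 0.209059·-12.6) / 0.009588 = -0.087246/0.009588 ≈ -9.1.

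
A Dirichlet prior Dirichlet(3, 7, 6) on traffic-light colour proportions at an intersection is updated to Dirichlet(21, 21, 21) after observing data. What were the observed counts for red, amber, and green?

For a Dirichlet(α) prior with multinomial counts c, the posterior is Dirichlet(α + c) componentwise.
Counts are posterior − prior componentwise: 21−3=18, 21−7=14, 21−6=15.

counts (18, 14, 15)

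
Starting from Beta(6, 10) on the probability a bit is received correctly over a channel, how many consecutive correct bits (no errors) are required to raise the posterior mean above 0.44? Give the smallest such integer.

After k correct bits and 0 errors the posterior is Beta(6+k, 10), with mean (6+k)/(6+10+k).
Set (6+k)/(16+k) > 0.44 and solve: k > (0.44·16 − 6)/(1 − 0.44) = 1.857.
The smallest integer exceeding 1.857 is 2, and checking k=2: (8)/(18) = 0.4444 > 0.44.

k = 2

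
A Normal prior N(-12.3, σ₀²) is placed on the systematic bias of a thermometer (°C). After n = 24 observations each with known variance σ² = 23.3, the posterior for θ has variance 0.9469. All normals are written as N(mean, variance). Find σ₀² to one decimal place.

For the Normal–Normal model with known σ², precisions add: τ_n = τ₀ + n/σ².
So 1/σ₀² = 1/0.9469 − 24/23.3 = 1.056078 − 1.030043 = 0.026035.
Hence σ₀² = 1/0.026035 ≈ 38.4.

σ₀² = 38.4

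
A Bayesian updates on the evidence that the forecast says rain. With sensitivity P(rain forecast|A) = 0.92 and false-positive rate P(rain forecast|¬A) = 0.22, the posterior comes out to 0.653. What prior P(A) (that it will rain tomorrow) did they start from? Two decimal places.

Bayes' rule in odds form gives O(A|E) = O(A)·[P(E|A)/P(E|¬A)], hence O(A) = O(A|E)/LR.
Posterior odds = 0.653/(1−0.653) = 1.8818. LR = 0.92/0.22 = 4.1818.
Prior odds = 1.8818/4.1818 = 0.4500, so P(A) = 0.4500/(1+0.4500) ≈ 0.31.

P(A) = 0.31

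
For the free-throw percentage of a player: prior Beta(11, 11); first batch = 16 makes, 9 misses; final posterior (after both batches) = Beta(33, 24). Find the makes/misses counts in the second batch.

Because Beta–binomial updating is additive in the counts, the combined data contributed (α_post−α_prior, β_post−β_prior) successes and failures.
Total across both batches: 33−11=22 makes, 24−11=13 misses.
Subtract the first batch: 22−16=6 makes and 13−9=4 misses.

6 makes and 4 misses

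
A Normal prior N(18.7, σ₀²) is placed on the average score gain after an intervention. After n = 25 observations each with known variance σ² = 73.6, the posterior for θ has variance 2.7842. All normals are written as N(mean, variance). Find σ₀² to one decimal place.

Posterior precision equals prior precision plus data precision: 1/σ_n² = 1/σ₀² + n/σ².
So 1/σ₀² = 1/2.7842 − 25/73.6 = 0.359170 − 0.339674 = 0.019496.
Hence σ₀² = 1/0.019496 ≈ 51.3.

σ₀² = 51.3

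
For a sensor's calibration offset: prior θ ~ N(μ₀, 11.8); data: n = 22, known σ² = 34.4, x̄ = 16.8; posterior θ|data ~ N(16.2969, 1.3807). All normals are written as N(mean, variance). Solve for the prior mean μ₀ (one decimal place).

With known observation variance, the Normal–Normal posterior has precision τ_n = τ₀ + n/σ² and mean μ_n = (τ₀μ₀ + (n/σ²)x̄)/τ_n.
Here τ₀ = 1/11.8 = 0.084746 and τ_data = 22/34.4 = 0.639535, so τ_n = 0.724281.
Rearranging for μ₀: μ₀ = (μ_n·τ_n − τ_data·x̄)/τ₀ = (16.2969·0.724281 − 0.639535·16.8) / 0.084746 = 1.059347/0.084746 ≈ 12.5.

μ₀ = 12.5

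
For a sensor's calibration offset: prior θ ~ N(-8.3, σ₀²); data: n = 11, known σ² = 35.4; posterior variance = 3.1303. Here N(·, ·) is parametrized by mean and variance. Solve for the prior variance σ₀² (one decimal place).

Posterior precision equals prior precision plus data precision: 1/σ_n² = 1/σ₀² + n/σ².
So 1/σ₀² = 1/3.1303 − 11/35.4 = 0.319458 − 0.310734 = 0.008724.
Hence σ₀² = 1/0.008724 ≈ 114.6.

σ₀² = 114.6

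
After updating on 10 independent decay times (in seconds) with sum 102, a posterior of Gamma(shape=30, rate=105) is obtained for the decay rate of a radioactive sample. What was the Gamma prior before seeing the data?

Gamma(shape=20, rate=3)

For an exponential likelihood with a Gamma(α, β) prior on the rate, n observations with total T give posterior Gamma(α+n, β+T).
So α = 30 − 10 = 20 and β = 105 − 102 = 3.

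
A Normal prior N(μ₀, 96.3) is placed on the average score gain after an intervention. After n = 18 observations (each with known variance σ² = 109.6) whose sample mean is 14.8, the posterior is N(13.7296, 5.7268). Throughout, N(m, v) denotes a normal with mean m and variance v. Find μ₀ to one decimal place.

The posterior mean is a precision-weighted average: μ_n = (τ₀μ₀ + τ_data·x̄)/(τ₀+τ_data), with τ₀=1/σ₀² and τ_data=n/σ².
Here τ₀ = 1/96.3 = 0.010384 and τ_data = 18/109.6 = 0.164234, so τ_n = 0.174618.
Rearranging for μ₀: μ₀ = (μ_n·τ_n − τ_data·x̄)/τ₀ = (13.7296·0.174618 − 0.164234·14.8) / 0.010384 = -0.033228/0.010384 ≈ -3.2.

μ₀ = -3.2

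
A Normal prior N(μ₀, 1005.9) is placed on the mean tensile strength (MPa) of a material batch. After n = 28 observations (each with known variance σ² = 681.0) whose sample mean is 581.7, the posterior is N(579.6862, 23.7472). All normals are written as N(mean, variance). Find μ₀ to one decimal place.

With known observation variance, the Normal–Normal posterior has precision τ_n = τ₀ + n/σ² and mean μ_n = (τ₀μ₀ + (n/σ²)x̄)/τ_n.
Here τ₀ = 1/1005.9 = 0.000994 and τ_data = 28/681.0 = 0.041116, so τ_n = 0.042110.
Rearranging for μ₀: μ₀ = (μ_n·τ_n − τ_data·x̄)/τ₀ = (579.6862·0.042110 − 0.041116·581.7) / 0.000994 = 0.493409/0.000994 ≈ 496.4.

μ₀ = 496.4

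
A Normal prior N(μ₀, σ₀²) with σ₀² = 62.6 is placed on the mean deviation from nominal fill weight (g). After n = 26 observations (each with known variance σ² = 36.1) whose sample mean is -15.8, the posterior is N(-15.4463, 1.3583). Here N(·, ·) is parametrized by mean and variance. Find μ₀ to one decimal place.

With known observation variance, the Normal–Normal posterior has precision τ_n = τ₀ + n/σ² and mean μ_n = (τ₀μ₀ + (n/σ²)x̄)/τ_n.
Here τ₀ = 1/62.6 = 0.015974 and τ_data = 26/36.1 = 0.720222, so τ_n = 0.736196.
Rearranging for μ₀: μ₀ = (μ_n·τ_n − τ_data·x̄)/τ₀ = (-15.4463·0.736196 − 0.720222·-15.8) / 0.015974 = 0.008003/0.015974 ≈ 0.5.

μ₀ = 0.5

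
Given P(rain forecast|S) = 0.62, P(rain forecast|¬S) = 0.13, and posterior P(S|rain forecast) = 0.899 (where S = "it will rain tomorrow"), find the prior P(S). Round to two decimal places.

In odds form, posterior odds = prior odds × likelihood ratio, so prior odds = posterior odds ÷ LR.
Posterior odds = 0.899/(1−0.899) = 8.9010. LR = 0.62/0.13 = 4.7692.
Prior odds = 8.9010/4.7692 = 1.8664, so P(S) = 1.8664/(1+1.8664) ≈ 0.65.

P(S) = 0.65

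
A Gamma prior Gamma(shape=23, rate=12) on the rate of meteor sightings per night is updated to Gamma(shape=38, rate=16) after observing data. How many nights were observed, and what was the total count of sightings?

A Gamma(α, β) prior (rate parametrization) on a Poisson rate with n observations summing to S gives posterior Gamma(α+S, β+n).
Matching: Σxᵢ = 38 − 23 = 15 and n = 16 − 12 = 4.

n = 4 nights with total 15 sightings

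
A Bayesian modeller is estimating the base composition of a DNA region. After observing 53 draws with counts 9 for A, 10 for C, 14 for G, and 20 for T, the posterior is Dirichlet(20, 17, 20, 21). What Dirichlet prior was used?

For a Dirichlet(α) prior with multinomial counts c, the posterior is Dirichlet(α + c) componentwise.
Subtract each count from the matching posterior parameter: 20−9=11, 17−10=7, 20−14=6, 21−20=1.

Dirichlet(11, 7, 6, 1)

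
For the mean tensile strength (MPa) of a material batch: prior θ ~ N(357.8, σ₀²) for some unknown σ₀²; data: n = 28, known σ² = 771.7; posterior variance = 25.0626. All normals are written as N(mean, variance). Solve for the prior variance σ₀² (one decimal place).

Posterior precision equals prior precision plus data precision: 1/σ_n² = 1/σ₀² + n/σ².
So 1/σ₀² = 1/25.0626 − 28/771.7 = 0.039900 − 0.036284 = 0.003616.
Hence σ₀² = 1/0.003616 ≈ 276.5.

σ₀² = 276.5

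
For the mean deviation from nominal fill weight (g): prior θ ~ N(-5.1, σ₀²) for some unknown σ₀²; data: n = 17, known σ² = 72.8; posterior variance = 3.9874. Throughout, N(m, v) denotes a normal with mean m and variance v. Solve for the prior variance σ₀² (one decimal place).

For the Normal–Normal model with known σ², precisions add: τ_n = τ₀ + n/σ².
So 1/σ₀² = 1/3.9874 − 17/72.8 = 0.250790 − 0.233516 = 0.017274.
Hence σ₀² = 1/0.017274 ≈ 57.9.

σ₀² = 57.9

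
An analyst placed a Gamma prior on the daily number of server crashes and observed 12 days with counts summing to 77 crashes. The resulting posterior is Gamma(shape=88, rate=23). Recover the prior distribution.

Gamma(shape=11, rate=11)

Gamma–Poisson conjugacy: posterior shape = α + Σxᵢ, posterior rate = β + n.
So α = 88 − 77 = 11 and β = 23 − 12 = 11.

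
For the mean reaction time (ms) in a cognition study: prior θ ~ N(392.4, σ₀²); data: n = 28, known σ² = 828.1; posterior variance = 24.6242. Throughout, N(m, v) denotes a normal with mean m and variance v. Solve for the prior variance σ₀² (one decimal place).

For the Normal–Normal model with known σ², precisions add: τ_n = τ₀ + n/σ².
So 1/σ₀² = 1/24.6242 − 28/828.1 = 0.040610 − 0.033812 = 0.006798.
Hence σ₀² = 1/0.006798 ≈ 147.1.

σ₀² = 147.1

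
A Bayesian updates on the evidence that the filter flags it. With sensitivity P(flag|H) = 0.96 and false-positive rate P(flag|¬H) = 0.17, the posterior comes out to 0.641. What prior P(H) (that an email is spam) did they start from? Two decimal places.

In odds form, posterior odds = prior odds × likelihood ratio, so prior odds = posterior odds ÷ LR.
Posterior odds = 0.641/(1−0.641) = 1.7855. LR = 0.96/0.17 = 5.6471.
Prior odds = 1.7855/5.6471 = 0.3162, so P(H) = 0.3162/(1+0.3162) ≈ 0.24.

P(H) = 0.24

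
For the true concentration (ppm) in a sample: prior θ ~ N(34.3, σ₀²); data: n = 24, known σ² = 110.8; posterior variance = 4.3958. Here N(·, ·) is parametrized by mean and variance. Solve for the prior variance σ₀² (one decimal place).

σ₀² = 91.9

For the Normal–Normal model with known σ², precisions add: τ_n = τ₀ + n/σ².
So 1/σ₀² = 1/4.3958 − 24/110.8 = 0.227490 − 0.216606 = 0.010884.
Hence σ₀² = 1/0.010884 ≈ 91.9.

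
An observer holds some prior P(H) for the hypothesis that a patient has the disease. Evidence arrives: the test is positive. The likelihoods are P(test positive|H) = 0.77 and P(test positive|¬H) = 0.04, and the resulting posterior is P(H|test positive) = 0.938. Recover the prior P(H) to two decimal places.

In odds form, posterior odds = prior odds × likelihood ratio, so prior odds = posterior odds ÷ LR.
Posterior odds = 0.938/(1−0.938) = 15.1290. LR = 0.77/0.04 = 19.2500.
Prior odds = 15.1290/19.2500 = 0.7859, so P(H) = 0.7859/(1+0.7859) ≈ 0.44.

P(H) = 0.44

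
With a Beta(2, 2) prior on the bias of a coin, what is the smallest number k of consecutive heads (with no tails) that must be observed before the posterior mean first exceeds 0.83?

k = 8

After k heads and 0 tails the posterior is Beta(2+k, 2), with mean (2+k)/(2+2+k).
Set (2+k)/(4+k) > 0.83 and solve: k > (0.83·4 − 2)/(1 − 0.83) = 7.765.
The smallest integer exceeding 7.765 is 8, and checking k=8: (10)/(12) = 0.8333 > 0.83.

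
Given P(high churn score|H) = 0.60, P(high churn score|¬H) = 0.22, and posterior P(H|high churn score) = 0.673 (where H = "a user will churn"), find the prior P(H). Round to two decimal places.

P(H) = 0.43

Bayes' rule in odds form gives O(H|E) = O(H)·[P(E|H)/P(E|¬H)], hence O(H) = O(H|E)/LR.
Posterior odds = 0.673/(1−0.673) = 2.0581. LR = 0.60/0.22 = 2.7273.
Prior odds = 2.0581/2.7273 = 0.7546, so P(H) = 0.7546/(1+0.7546) ≈ 0.43.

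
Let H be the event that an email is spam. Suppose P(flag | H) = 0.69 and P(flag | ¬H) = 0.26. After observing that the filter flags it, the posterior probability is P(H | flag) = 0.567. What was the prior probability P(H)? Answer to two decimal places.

P(H) = 0.33

Bayes' rule in odds form gives O(H|E) = O(H)·[P(E|H)/P(E|¬H)], hence O(H) = O(H|E)/LR.
Posterior odds = 0.567/(1−0.567) = 1.3095. LR = 0.69/0.26 = 2.6538.
Prior odds = 1.3095/2.6538 = 0.4934, so P(H) = 0.4934/(1+0.4934) ≈ 0.33.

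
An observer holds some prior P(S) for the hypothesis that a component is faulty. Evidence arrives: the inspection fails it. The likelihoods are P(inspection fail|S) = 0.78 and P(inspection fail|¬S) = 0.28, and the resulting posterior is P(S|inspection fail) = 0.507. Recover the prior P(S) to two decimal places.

P(S) = 0.27

Bayes' rule in odds form gives O(S|E) = O(S)·[P(E|S)/P(E|¬S)], hence O(S) = O(S|E)/LR.
Posterior odds = 0.507/(1−0.507) = 1.0284. LR = 0.78/0.28 = 2.7857.
Prior odds = 1.0284/2.7857 = 0.3692, so P(S) = 0.3692/(1+0.3692) ≈ 0.27.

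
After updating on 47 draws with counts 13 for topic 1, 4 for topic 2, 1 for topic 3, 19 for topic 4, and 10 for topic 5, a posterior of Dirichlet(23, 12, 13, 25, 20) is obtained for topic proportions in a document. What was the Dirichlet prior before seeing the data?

Dirichlet(10, 8, 12, 6, 10)

For a Dirichlet(α) prior with multinomial counts c, the posterior is Dirichlet(α + c) componentwise.
Subtract each count from the matching posterior parameter: 23−13=10, 12−4=8, 13−1=12, 25−19=6, 20−10=10.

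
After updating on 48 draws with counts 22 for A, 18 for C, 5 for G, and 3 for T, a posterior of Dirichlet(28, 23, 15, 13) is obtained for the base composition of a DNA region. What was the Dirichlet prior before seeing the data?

Dirichlet(6, 5, 10, 10)

For a Dirichlet(α) prior with multinomial counts c, the posterior is Dirichlet(α + c) componentwise.
Subtract each count from the matching posterior parameter: 28−22=6, 23−18=5, 15−5=10, 13−3=10.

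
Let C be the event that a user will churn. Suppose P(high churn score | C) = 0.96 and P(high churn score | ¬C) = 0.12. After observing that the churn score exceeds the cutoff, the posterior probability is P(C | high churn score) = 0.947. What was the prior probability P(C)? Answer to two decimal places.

P(C) = 0.69

In odds form, posterior odds = prior odds × likelihood ratio, so prior odds = posterior odds ÷ LR.
Posterior odds = 0.947/(1−0.947) = 17.8679. LR = 0.96/0.12 = 8.0000.
Prior odds = 17.8679/8.0000 = 2.2335, so P(C) = 2.2335/(1+2.2335) ≈ 0.69.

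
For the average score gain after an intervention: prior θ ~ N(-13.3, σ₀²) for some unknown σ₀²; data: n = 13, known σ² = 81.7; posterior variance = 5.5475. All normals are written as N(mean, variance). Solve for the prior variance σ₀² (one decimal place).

For the Normal–Normal model with known σ², precisions add: τ_n = τ₀ + n/σ².
So 1/σ₀² = 1/5.5475 − 13/81.7 = 0.180261 − 0.159119 = 0.021142.
Hence σ₀² = 1/0.021142 ≈ 47.3.

σ₀² = 47.3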